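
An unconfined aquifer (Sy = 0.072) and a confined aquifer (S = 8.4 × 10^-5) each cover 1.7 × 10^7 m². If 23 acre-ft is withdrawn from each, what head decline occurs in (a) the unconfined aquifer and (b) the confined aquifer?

Δh_u ≈ 0.0232 m; Δh_c ≈ 19.9 m

ΔV = 23 acre-ft = 28370 m³
Unconfined: Δh_u = ΔV/(Sy·A) = 28370/(0.072 × 1.7 × 10^7) = 0.02318 m
Confined: Δh_c = ΔV/(S·A) = 28370/(8.4 × 10^-5 × 1.7 × 10^7) = 19.87 m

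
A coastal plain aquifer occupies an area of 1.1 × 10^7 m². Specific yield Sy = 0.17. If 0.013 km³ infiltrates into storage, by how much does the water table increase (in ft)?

ΔV = 0.013 km³ = 1.3 × 10^7 m³
Δh = ΔV / (Sy × A) = 1.3 × 10^7 m³ / (0.17 × 1.1 × 10^7 m²) = 6.952 m
Δh = 6.952 m = 22.81 ft

Δh ≈ 22.8 ft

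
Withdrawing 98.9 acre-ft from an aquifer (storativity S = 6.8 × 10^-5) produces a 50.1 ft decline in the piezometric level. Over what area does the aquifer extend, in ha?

Δh = 50.1 ft = 15.27 m
ΔV = 98.9 acre-ft = 1.22 × 10^5 m³
A = ΔV / (S × Δh) = 1.22 × 10^5 / (6.8 × 10^-5 × 15.27) = 1.175 × 10^8 m²
A = 1.175 × 10^8 m² = 11750 ha

A ≈ 11700 ha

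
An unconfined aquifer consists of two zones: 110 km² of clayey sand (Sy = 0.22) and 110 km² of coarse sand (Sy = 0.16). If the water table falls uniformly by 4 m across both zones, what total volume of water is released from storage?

A₁ = 110 km² = 1.1 × 10^8 m²; A₂ = 110 km² = 1.1 × 10^8 m²
ΔV₁ = 0.22 × 1.1 × 10^8 × 4 = 9.68 × 10^7 m³
ΔV₂ = 0.16 × 1.1 × 10^8 × 4 = 7.04 × 10^7 m³
ΔV = ΔV₁ + ΔV₂ = 1.672 × 10^8 m³

ΔV ≈ 1.67 × 10^8 m³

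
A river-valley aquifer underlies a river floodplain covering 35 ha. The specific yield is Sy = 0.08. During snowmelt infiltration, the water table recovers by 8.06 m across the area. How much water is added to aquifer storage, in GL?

ΔV ≈ 0.226 GL

A = 35 ha = 3.5 × 10^5 m²
ΔV = Sy × A × Δh = 0.08 × 3.5 × 10^5 m² × 8.06 m = 2.257 × 10^5 m³
ΔV = 2.257 × 10^5 m³ = 0.2257 GL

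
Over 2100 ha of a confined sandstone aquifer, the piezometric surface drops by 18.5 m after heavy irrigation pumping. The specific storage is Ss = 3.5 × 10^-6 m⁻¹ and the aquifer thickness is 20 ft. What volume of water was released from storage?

b = 20 ft = 6.096 m
S = Ss × b = 3.5 × 10^-6 m⁻¹ × 6.096 m = 2.134 × 10^-5
A = 2100 ha = 2.1 × 10^7 m²
ΔV = S × A × Δh = 2.134 × 10^-5 × 2.1 × 10^7 m² × 18.5 m = 8289 m³

ΔV ≈ 8290 m³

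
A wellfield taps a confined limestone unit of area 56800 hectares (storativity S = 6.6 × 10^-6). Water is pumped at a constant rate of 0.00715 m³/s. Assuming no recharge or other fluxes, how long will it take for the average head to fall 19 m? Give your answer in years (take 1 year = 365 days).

A = 56800 hectares = 5.68 × 10^8 m²
ΔV = S × A × Δh = 6.6 × 10^-6 × 5.68 × 10^8 × 19 = 71230 m³
Q = 0.00715 m³/s = 617.8 m³/d
t = ΔV / Q = 71230 m³ / 617.8 m³/d = 115.3 d
t = 115.3 d ≈ 0.3159 years

t ≈ 0.316 years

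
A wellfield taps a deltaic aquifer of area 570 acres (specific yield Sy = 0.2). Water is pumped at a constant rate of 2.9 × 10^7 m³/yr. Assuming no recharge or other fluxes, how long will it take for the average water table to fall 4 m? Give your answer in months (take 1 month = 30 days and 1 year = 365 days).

t ≈ 0.774 months

A = 570 acres = 2.307 × 10^6 m²
ΔV = Sy × A × Δh = 0.2 × 2.307 × 10^6 × 4 = 1.845 × 10^6 m³
Q = 2.9 × 10^7 m³/yr = 79450 m³/d
t = ΔV / Q = 1.845 × 10^6 m³ / 79450 m³/d = 23.23 d
t = 23.23 d ≈ 0.7742 months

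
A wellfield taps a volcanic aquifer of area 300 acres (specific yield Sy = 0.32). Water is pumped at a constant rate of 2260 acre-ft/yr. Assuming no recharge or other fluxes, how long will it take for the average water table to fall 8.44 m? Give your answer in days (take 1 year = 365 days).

t ≈ 429 days

A = 300 acres = 1.214 × 10^6 m²
ΔV = Sy × A × Δh = 0.32 × 1.214 × 10^6 × 8.44 = 3.279 × 10^6 m³
Q = 2260 acre-ft/yr = 7637 m³/d
t = ΔV / Q = 3.279 × 10^6 m³ / 7637 m³/d = 429.3 d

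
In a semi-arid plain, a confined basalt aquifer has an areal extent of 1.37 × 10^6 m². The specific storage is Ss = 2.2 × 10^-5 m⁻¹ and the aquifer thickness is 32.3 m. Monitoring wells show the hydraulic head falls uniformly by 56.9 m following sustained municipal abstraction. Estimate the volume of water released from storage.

S = Ss × b = 2.2 × 10^-5 m⁻¹ × 32.3 m = 7.106 × 10^-4
ΔV = S × A × Δh = 7.106 × 10^-4 × 1.37 × 10^6 m² × 56.9 m = 55390 m³

ΔV ≈ 55400 m³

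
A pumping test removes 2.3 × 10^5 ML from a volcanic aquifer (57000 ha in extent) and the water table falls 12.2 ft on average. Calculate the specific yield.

Sy ≈ 0.11

A = 57000 ha = 5.7 × 10^8 m²
Δh = 12.2 ft = 3.719 m
ΔV = 2.3 × 10^5 ML = 2.3 × 10^8 m³
Sy = ΔV / (A × Δh) = 2.3 × 10^8 m³ / (5.7 × 10^8 m² × 3.719 m) = 0.1085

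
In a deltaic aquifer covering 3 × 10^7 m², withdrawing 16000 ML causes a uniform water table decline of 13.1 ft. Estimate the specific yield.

Δh = 13.1 ft = 3.993 m
ΔV = 16000 ML = 1.6 × 10^7 m³
Sy = ΔV / (A × Δh) = 1.6 × 10^7 m³ / (3 × 10^7 m² × 3.993 m) = 0.1336

Sy ≈ 0.13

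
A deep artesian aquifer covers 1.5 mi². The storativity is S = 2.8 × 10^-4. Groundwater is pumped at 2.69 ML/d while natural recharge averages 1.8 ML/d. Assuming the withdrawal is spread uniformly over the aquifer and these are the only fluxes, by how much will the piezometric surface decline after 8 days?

A = 1.5 mi² = 3.885 × 10^6 m²
Net abstraction = 2.69 − 1.8 = 0.89 ML/d
Q_net = 0.89 ML/d = 890 m³/d
ΔV = Q × t = 890 m³/d × 8 d = 7120 m³
Δh = ΔV / (S × A) = 7120 / (2.8 × 10^-4 × 3.885 × 10^6) = 6.545 m

Δh ≈ 6.55 m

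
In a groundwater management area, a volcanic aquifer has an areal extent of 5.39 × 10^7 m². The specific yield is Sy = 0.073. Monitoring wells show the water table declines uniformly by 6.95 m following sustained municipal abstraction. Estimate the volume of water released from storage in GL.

ΔV ≈ 27.3 GL

ΔV = Sy × A × Δh = 0.073 × 5.39 × 10^7 m² × 6.95 m = 2.735 × 10^7 m³
ΔV = 2.735 × 10^7 m³ = 27.35 GL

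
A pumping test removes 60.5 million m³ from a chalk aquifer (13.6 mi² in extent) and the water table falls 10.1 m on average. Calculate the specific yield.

Sy ≈ 0.17

A = 13.6 mi² = 3.522 × 10^7 m²
ΔV = 60.5 million m³ = 6.05 × 10^7 m³
Sy = ΔV / (A × Δh) = 6.05 × 10^7 m³ / (3.522 × 10^7 m² × 10.1 m) = 0.1701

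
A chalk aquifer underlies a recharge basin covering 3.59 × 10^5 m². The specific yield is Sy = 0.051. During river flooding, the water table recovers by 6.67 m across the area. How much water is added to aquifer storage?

ΔV = Sy × A × Δh = 0.051 × 3.59 × 10^5 m² × 6.67 m = 1.221 × 10^5 m³

ΔV ≈ 1.22 × 10^5 m³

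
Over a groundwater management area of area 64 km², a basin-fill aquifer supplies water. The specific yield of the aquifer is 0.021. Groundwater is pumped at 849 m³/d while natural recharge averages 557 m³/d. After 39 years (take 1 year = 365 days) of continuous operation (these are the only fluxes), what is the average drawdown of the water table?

Δh ≈ 3.09 m

A = 64 km² = 6.4 × 10^7 m²
Net abstraction = 849 − 557 = 292 m³/d
t = 39 years = 14240 d
ΔV = Q × t = 292 m³/d × 14240 d = 4.157 × 10^6 m³
Δh = ΔV / (Sy × A) = 4.157 × 10^6 / (0.021 × 6.4 × 10^7) = 3.093 m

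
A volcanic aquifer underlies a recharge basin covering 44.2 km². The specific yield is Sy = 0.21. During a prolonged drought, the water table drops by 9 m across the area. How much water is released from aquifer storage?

A = 44.2 km² = 4.42 × 10^7 m²
ΔV = Sy × A × Δh = 0.21 × 4.42 × 10^7 m² × 9 m = 8.354 × 10^7 m³

ΔV ≈ 8.35 × 10^7 m³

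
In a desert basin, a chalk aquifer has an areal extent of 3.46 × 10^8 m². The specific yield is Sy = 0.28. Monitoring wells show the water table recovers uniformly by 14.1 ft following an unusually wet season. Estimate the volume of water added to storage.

ΔV ≈ 4.16 × 10^8 m³

Δh = 14.1 ft = 4.298 m
ΔV = Sy × A × Δh = 0.28 × 3.46 × 10^8 m² × 4.298 m = 4.164 × 10^8 m³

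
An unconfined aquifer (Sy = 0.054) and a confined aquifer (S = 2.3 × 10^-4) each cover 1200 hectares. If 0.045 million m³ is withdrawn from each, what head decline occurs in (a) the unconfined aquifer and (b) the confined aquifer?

A = 1200 hectares = 1.2 × 10^7 m²
ΔV = 0.045 million m³ = 45000 m³
Unconfined: Δh_u = ΔV/(Sy·A) = 45000/(0.054 × 1.2 × 10^7) = 0.06944 m
Confined: Δh_c = ΔV/(S·A) = 45000/(2.3 × 10^-4 × 1.2 × 10^7) = 16.3 m

Δh_u ≈ 0.0694 m; Δh_c ≈ 16.3 m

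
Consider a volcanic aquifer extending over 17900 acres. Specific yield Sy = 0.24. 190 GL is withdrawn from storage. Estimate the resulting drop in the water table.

Δh ≈ 10.9 m

A = 17900 acres = 7.244 × 10^7 m²
ΔV = 190 GL = 1.9 × 10^8 m³
Δh = ΔV / (Sy × A) = 1.9 × 10^8 m³ / (0.24 × 7.244 × 10^7 m²) = 10.93 m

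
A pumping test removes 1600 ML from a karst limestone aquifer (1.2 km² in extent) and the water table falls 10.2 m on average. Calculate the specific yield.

A = 1.2 km² = 1.2 × 10^6 m²
ΔV = 1600 ML = 1.6 × 10^6 m³
Sy = ΔV / (A × Δh) = 1.6 × 10^6 m³ / (1.2 × 10^6 m² × 10.2 m) = 0.1307

Sy ≈ 0.13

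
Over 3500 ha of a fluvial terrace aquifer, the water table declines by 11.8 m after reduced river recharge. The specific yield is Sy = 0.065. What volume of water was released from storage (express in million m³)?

A = 3500 ha = 3.5 × 10^7 m²
ΔV = Sy × A × Δh = 0.065 × 3.5 × 10^7 m² × 11.8 m = 2.684 × 10^7 m³
ΔV = 2.684 × 10^7 m³ = 26.84 million m³

ΔV ≈ 26.8 million m³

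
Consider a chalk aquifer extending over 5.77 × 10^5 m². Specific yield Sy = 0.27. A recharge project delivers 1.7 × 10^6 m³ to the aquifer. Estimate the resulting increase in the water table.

Δh = ΔV / (Sy × A) = 1.7 × 10^6 m³ / (0.27 × 5.77 × 10^5 m²) = 10.91 m

Δh ≈ 10.9 m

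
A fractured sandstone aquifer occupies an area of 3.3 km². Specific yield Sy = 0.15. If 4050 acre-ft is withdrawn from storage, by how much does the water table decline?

Δh ≈ 10.1 m

A = 3.3 km² = 3.3 × 10^6 m²
ΔV = 4050 acre-ft = 4.996 × 10^6 m³
Δh = ΔV / (Sy × A) = 4.996 × 10^6 m³ / (0.15 × 3.3 × 10^6 m²) = 10.09 m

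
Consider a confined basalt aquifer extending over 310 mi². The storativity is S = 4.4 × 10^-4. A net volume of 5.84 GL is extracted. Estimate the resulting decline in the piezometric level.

Δh ≈ 16.5 m

A = 310 mi² = 8.029 × 10^8 m²
ΔV = 5.84 GL = 5.84 × 10^6 m³
Δh = ΔV / (S × A) = 5.84 × 10^6 m³ / (4.4 × 10^-4 × 8.029 × 10^8 m²) = 16.53 m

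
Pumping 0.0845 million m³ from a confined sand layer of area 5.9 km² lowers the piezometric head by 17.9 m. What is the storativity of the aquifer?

A = 5.9 km² = 5.9 × 10^6 m²
ΔV = 0.0845 million m³ = 84500 m³
S = ΔV / (A × Δh) = 84500 m³ / (5.9 × 10^6 m² × 17.9 m) = 8.001 × 10^-4

S ≈ 8 × 10^-4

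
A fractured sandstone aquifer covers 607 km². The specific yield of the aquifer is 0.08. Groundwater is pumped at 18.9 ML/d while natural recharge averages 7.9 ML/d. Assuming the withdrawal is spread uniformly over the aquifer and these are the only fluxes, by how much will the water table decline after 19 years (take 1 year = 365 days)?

Δh ≈ 1.57 m

A = 607 km² = 6.07 × 10^8 m²
Net abstraction = 18.9 − 7.9 = 11 ML/d
Q_net = 11 ML/d = 11000 m³/d
t = 19 years = 6935 d
ΔV = Q × t = 11000 m³/d × 6935 d = 7.628 × 10^7 m³
Δh = ΔV / (Sy × A) = 7.628 × 10^7 / (0.08 × 6.07 × 10^8) = 1.571 m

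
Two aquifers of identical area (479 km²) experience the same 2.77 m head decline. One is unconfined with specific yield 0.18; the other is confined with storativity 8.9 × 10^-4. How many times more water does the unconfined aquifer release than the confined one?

A = 479 km² = 4.79 × 10^8 m²
Unconfined: ΔV_u = Sy × A × Δh = 0.18 × 4.79 × 10^8 × 2.77 = 2.388 × 10^8 m³
Confined: ΔV_c = S × A × Δh = 8.9 × 10^-4 × 4.79 × 10^8 × 2.77 = 1.181 × 10^6 m³
Ratio = ΔV_u / ΔV_c = Sy / S = 0.18 / 8.9 × 10^-4 = 202.2

ΔV_u / ΔV_c ≈ 202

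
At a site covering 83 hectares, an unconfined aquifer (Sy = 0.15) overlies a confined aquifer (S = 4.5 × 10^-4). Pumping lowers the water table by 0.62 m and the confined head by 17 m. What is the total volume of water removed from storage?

A = 83 hectares = 8.3 × 10^5 m²
Unconfined: ΔV_u = Sy × A × Δh_u = 0.15 × 8.3 × 10^5 × 0.62 = 77190 m³
Confined: ΔV_c = S × A × Δh_c = 4.5 × 10^-4 × 8.3 × 10^5 × 17 = 6350 m³
Total ΔV = 77190 + 6350 = 83540 m³

ΔV ≈ 83500 m³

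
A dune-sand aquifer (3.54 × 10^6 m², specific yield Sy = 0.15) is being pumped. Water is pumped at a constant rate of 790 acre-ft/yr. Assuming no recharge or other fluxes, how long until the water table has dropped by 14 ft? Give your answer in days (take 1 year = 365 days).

t ≈ 849 days

Δh = 14 ft = 4.267 m
ΔV = Sy × A × Δh = 0.15 × 3.54 × 10^6 × 4.267 = 2.266 × 10^6 m³
Q = 790 acre-ft/yr = 2670 m³/d
t = ΔV / Q = 2.266 × 10^6 m³ / 2670 m³/d = 848.7 d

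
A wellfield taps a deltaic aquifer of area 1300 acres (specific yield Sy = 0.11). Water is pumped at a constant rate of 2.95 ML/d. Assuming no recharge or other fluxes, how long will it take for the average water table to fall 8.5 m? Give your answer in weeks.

t ≈ 238 weeks

A = 1300 acres = 5.261 × 10^6 m²
ΔV = Sy × A × Δh = 0.11 × 5.261 × 10^6 × 8.5 = 4.919 × 10^6 m³
Q = 2.95 ML/d = 2950 m³/d
t = ΔV / Q = 4.919 × 10^6 m³ / 2950 m³/d = 1667 d
t = 1667 d ≈ 238.2 weeks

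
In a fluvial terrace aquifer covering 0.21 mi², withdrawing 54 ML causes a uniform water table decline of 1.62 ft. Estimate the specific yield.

Sy ≈ 0.2

A = 0.21 mi² = 5.439 × 10^5 m²
Δh = 1.62 ft = 0.4938 m
ΔV = 54 ML = 54000 m³
Sy = ΔV / (A × Δh) = 54000 m³ / (5.439 × 10^5 m² × 0.4938 m) = 0.2011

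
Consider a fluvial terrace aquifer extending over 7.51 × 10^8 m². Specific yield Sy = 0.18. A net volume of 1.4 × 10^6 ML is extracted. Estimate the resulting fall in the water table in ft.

Δh ≈ 34 ft

ΔV = 1.4 × 10^6 ML = 1.4 × 10^9 m³
Δh = ΔV / (Sy × A) = 1.4 × 10^9 m³ / (0.18 × 7.51 × 10^8 m²) = 10.36 m
Δh = 10.36 m = 33.98 ft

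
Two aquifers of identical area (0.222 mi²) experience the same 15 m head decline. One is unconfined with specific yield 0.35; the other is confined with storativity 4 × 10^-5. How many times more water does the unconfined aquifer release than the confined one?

ΔV_u / ΔV_c ≈ 8750

A = 0.222 mi² = 5.75 × 10^5 m²
Unconfined: ΔV_u = Sy × A × Δh = 0.35 × 5.75 × 10^5 × 15 = 3.019 × 10^6 m³
Confined: ΔV_c = S × A × Δh = 4 × 10^-5 × 5.75 × 10^5 × 15 = 345 m³
Ratio = ΔV_u / ΔV_c = Sy / S = 0.35 / 4 × 10^-5 = 8750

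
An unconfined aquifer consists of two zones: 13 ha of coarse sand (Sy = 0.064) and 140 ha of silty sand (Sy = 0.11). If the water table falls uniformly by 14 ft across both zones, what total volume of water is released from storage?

A₁ = 13 ha = 1.3 × 10^5 m²; A₂ = 140 ha = 1.4 × 10^6 m²
Δh = 14 ft = 4.267 m
ΔV₁ = 0.064 × 1.3 × 10^5 × 4.267 = 35500 m³
ΔV₂ = 0.11 × 1.4 × 10^6 × 4.267 = 6.571 × 10^5 m³
ΔV = ΔV₁ + ΔV₂ = 6.927 × 10^5 m³

ΔV ≈ 6.93 × 10^5 m³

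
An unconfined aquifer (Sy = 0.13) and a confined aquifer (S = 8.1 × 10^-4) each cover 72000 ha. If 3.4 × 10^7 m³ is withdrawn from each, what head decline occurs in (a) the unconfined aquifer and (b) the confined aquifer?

A = 72000 ha = 7.2 × 10^8 m²
Unconfined: Δh_u = ΔV/(Sy·A) = 3.4 × 10^7/(0.13 × 7.2 × 10^8) = 0.3632 m
Confined: Δh_c = ΔV/(S·A) = 3.4 × 10^7/(8.1 × 10^-4 × 7.2 × 10^8) = 58.3 m

Δh_u ≈ 0.363 m; Δh_c ≈ 58.3 m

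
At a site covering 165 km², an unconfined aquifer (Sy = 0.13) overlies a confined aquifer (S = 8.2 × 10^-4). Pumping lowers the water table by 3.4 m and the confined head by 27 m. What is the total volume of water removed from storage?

A = 165 km² = 1.65 × 10^8 m²
Unconfined: ΔV_u = Sy × A × Δh_u = 0.13 × 1.65 × 10^8 × 3.4 = 7.293 × 10^7 m³
Confined: ΔV_c = S × A × Δh_c = 8.2 × 10^-4 × 1.65 × 10^8 × 27 = 3.653 × 10^6 m³
Total ΔV = 7.293 × 10^7 + 3.653 × 10^6 = 7.658 × 10^7 m³

ΔV ≈ 7.66 × 10^7 m³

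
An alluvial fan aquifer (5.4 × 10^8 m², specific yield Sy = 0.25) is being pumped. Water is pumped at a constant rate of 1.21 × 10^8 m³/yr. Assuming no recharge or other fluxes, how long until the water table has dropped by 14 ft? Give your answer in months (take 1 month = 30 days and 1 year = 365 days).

Δh = 14 ft = 4.267 m
ΔV = Sy × A × Δh = 0.25 × 5.4 × 10^8 × 4.267 = 5.761 × 10^8 m³
Q = 1.21 × 10^8 m³/yr = 3.315 × 10^5 m³/d
t = ΔV / Q = 5.761 × 10^8 m³ / 3.315 × 10^5 m³/d = 1738 d
t = 1738 d ≈ 57.92 months

t ≈ 57.9 months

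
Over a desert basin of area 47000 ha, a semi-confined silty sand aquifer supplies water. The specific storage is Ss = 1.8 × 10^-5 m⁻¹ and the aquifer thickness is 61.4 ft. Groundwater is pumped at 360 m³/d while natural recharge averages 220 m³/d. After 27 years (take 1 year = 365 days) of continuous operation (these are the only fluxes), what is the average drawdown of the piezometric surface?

Δh ≈ 8.71 m

b = 61.4 ft = 18.71 m
S = Ss × b = 1.8 × 10^-5 m⁻¹ × 18.71 m = 3.369 × 10^-4
A = 47000 ha = 4.7 × 10^8 m²
Net abstraction = 360 − 220 = 140 m³/d
t = 27 years = 9855 d
ΔV = Q × t = 140 m³/d × 9855 d = 1.38 × 10^6 m³
Δh = ΔV / (S × A) = 1.38 × 10^6 / (3.369 × 10^-4 × 4.7 × 10^8) = 8.714 m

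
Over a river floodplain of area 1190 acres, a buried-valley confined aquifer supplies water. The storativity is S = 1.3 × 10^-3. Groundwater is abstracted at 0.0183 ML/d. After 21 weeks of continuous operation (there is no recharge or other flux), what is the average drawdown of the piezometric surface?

Δh ≈ 0.43 m

A = 1190 acres = 4.816 × 10^6 m²
Q = 0.0183 ML/d = 18.3 m³/d
t = 21 weeks = 147 d
ΔV = Q × t = 18.3 m³/d × 147 d = 2690 m³
Δh = ΔV / (S × A) = 2690 / (0.0013 × 4.816 × 10^6) = 0.4297 m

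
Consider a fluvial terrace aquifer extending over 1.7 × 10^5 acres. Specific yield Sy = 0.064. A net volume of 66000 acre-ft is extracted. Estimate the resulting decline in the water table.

A = 1.7 × 10^5 acres = 6.88 × 10^8 m²
ΔV = 66000 acre-ft = 8.141 × 10^7 m³
Δh = ΔV / (Sy × A) = 8.141 × 10^7 m³ / (0.064 × 6.88 × 10^8 m²) = 1.849 m

Δh ≈ 1.85 m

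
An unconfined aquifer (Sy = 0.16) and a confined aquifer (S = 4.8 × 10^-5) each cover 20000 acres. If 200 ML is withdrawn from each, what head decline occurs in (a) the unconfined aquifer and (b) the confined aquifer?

A = 20000 acres = 8.094 × 10^7 m²
ΔV = 200 ML = 2 × 10^5 m³
Unconfined: Δh_u = ΔV/(Sy·A) = 2 × 10^5/(0.16 × 8.094 × 10^7) = 0.01544 m
Confined: Δh_c = ΔV/(S·A) = 2 × 10^5/(4.8 × 10^-5 × 8.094 × 10^7) = 51.48 m

Δh_u ≈ 0.0154 m; Δh_c ≈ 51.5 m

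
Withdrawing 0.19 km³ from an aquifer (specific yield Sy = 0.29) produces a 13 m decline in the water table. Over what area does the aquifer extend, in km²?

ΔV = 0.19 km³ = 1.9 × 10^8 m³
A = ΔV / (Sy × Δh) = 1.9 × 10^8 / (0.29 × 13) = 5.04 × 10^7 m²
A = 5.04 × 10^7 m² = 50.4 km²

A ≈ 50.4 km²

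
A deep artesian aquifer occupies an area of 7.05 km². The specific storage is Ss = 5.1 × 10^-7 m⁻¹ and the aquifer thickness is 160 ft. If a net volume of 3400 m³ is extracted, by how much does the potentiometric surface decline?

b = 160 ft = 48.77 m
S = Ss × b = 5.1 × 10^-7 m⁻¹ × 48.77 m = 2.487 × 10^-5
A = 7.05 km² = 7.05 × 10^6 m²
Δh = ΔV / (S × A) = 3400 m³ / (2.487 × 10^-5 × 7.05 × 10^6 m²) = 19.39 m

Δh ≈ 19.4 m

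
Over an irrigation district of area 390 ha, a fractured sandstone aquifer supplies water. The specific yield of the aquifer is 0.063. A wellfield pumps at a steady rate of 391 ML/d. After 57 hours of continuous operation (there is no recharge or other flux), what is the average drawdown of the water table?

Δh ≈ 3.78 m

A = 390 ha = 3.9 × 10^6 m²
Q = 391 ML/d = 3.91 × 10^5 m³/d
t = 57 hours = 2.375 d
ΔV = Q × t = 3.91 × 10^5 m³/d × 2.375 d = 9.286 × 10^5 m³
Δh = ΔV / (Sy × A) = 9.286 × 10^5 / (0.063 × 3.9 × 10^6) = 3.78 m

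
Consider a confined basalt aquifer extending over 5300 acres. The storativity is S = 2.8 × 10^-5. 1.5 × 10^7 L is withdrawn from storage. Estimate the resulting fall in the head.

A = 5300 acres = 2.145 × 10^7 m²
ΔV = 1.5 × 10^7 L = 15000 m³
Δh = ΔV / (S × A) = 15000 m³ / (2.8 × 10^-5 × 2.145 × 10^7 m²) = 24.98 m

Δh ≈ 25 m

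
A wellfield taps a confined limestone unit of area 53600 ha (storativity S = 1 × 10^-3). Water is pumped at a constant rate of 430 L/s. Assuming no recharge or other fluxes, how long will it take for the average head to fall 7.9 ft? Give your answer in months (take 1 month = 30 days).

A = 53600 ha = 5.36 × 10^8 m²
Δh = 7.9 ft = 2.408 m
ΔV = S × A × Δh = 0.001 × 5.36 × 10^8 × 2.408 = 1.291 × 10^6 m³
Q = 430 L/s = 37150 m³/d
t = ΔV / Q = 1.291 × 10^6 m³ / 37150 m³/d = 34.74 d
t = 34.74 d ≈ 1.158 months

t ≈ 1.16 months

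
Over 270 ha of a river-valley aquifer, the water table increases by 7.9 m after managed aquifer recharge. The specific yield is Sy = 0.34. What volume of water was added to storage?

ΔV ≈ 7.25 × 10^6 m³

A = 270 ha = 2.7 × 10^6 m²
ΔV = Sy × A × Δh = 0.34 × 2.7 × 10^6 m² × 7.9 m = 7.252 × 10^6 m³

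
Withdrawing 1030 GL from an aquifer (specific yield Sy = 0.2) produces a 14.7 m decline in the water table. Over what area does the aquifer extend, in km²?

A ≈ 350 km²

ΔV = 1030 GL = 1.03 × 10^9 m³
A = ΔV / (Sy × Δh) = 1.03 × 10^9 / (0.2 × 14.7) = 3.503 × 10^8 m²
A = 3.503 × 10^8 m² = 350.3 km²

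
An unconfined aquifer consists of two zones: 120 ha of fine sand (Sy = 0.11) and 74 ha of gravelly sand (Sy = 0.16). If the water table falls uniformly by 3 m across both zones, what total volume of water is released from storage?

A₁ = 120 ha = 1.2 × 10^6 m²; A₂ = 74 ha = 7.4 × 10^5 m²
ΔV₁ = 0.11 × 1.2 × 10^6 × 3 = 3.96 × 10^5 m³
ΔV₂ = 0.16 × 7.4 × 10^5 × 3 = 3.552 × 10^5 m³
ΔV = ΔV₁ + ΔV₂ = 7.512 × 10^5 m³

ΔV ≈ 7.51 × 10^5 m³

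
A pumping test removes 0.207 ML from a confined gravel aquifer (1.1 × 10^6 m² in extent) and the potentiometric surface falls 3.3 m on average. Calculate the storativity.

S ≈ 5.7 × 10^-5

ΔV = 0.207 ML = 207 m³
S = ΔV / (A × Δh) = 207 m³ / (1.1 × 10^6 m² × 3.3 m) = 5.702 × 10^-5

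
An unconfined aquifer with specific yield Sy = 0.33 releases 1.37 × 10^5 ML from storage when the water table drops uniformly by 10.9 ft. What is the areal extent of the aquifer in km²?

A ≈ 125 km²

Δh = 10.9 ft = 3.322 m
ΔV = 1.37 × 10^5 ML = 1.37 × 10^8 m³
A = ΔV / (Sy × Δh) = 1.37 × 10^8 / (0.33 × 3.322) = 1.25 × 10^8 m²
A = 1.25 × 10^8 m² = 125 km²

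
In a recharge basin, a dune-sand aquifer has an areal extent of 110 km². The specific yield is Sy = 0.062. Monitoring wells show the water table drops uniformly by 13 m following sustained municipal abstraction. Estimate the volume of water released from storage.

ΔV ≈ 8.87 × 10^7 m³

A = 110 km² = 1.1 × 10^8 m²
ΔV = Sy × A × Δh = 0.062 × 1.1 × 10^8 m² × 13 m = 8.866 × 10^7 m³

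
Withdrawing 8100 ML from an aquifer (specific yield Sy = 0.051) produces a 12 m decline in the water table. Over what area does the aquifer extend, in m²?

A ≈ 1.32 × 10^7 m²

ΔV = 8100 ML = 8.1 × 10^6 m³
A = ΔV / (Sy × Δh) = 8.1 × 10^6 / (0.051 × 12) = 1.324 × 10^7 m²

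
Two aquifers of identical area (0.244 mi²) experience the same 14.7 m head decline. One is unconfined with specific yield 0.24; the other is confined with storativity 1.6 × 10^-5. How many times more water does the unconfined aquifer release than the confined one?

ΔV_u / ΔV_c ≈ 15000

A = 0.244 mi² = 6.32 × 10^5 m²
Unconfined: ΔV_u = Sy × A × Δh = 0.24 × 6.32 × 10^5 × 14.7 = 2.23 × 10^6 m³
Confined: ΔV_c = S × A × Δh = 1.6 × 10^-5 × 6.32 × 10^5 × 14.7 = 148.6 m³
Ratio = ΔV_u / ΔV_c = Sy / S = 0.24 / 1.6 × 10^-5 = 15000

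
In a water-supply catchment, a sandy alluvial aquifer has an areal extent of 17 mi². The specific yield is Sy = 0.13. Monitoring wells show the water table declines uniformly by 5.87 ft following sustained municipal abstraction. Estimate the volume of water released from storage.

A = 17 mi² = 4.403 × 10^7 m²
Δh = 5.87 ft = 1.789 m
ΔV = Sy × A × Δh = 0.13 × 4.403 × 10^7 m² × 1.789 m = 1.024 × 10^7 m³

ΔV ≈ 1.02 × 10^7 m³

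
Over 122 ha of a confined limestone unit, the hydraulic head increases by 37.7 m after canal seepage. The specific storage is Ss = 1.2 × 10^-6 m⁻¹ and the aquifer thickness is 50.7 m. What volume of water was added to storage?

S = Ss × b = 1.2 × 10^-6 m⁻¹ × 50.7 m = 6.084 × 10^-5
A = 122 ha = 1.22 × 10^6 m²
ΔV = S × A × Δh = 6.084 × 10^-5 × 1.22 × 10^6 m² × 37.7 m = 2798 m³

ΔV ≈ 2800 m³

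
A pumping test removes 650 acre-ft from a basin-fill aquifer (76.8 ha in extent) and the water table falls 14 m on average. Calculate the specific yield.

A = 76.8 ha = 7.68 × 10^5 m²
ΔV = 650 acre-ft = 8.018 × 10^5 m³
Sy = ΔV / (A × Δh) = 8.018 × 10^5 m³ / (7.68 × 10^5 m² × 14 m) = 0.07457

Sy ≈ 0.075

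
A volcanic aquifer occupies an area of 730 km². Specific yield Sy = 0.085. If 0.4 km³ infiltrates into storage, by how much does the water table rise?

Δh ≈ 6.45 m

A = 730 km² = 7.3 × 10^8 m²
ΔV = 0.4 km³ = 4 × 10^8 m³
Δh = ΔV / (Sy × A) = 4 × 10^8 m³ / (0.085 × 7.3 × 10^8 m²) = 6.446 m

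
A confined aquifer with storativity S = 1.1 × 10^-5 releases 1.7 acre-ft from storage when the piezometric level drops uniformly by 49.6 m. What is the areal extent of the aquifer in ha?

A ≈ 384 ha

ΔV = 1.7 acre-ft = 2097 m³
A = ΔV / (S × Δh) = 2097 / (1.1 × 10^-5 × 49.6) = 3.843 × 10^6 m²
A = 3.843 × 10^6 m² = 384.3 ha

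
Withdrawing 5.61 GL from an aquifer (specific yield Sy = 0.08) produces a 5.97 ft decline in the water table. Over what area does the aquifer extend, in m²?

A ≈ 3.85 × 10^7 m²

Δh = 5.97 ft = 1.82 m
ΔV = 5.61 GL = 5.61 × 10^6 m³
A = ΔV / (Sy × Δh) = 5.61 × 10^6 / (0.08 × 1.82) = 3.854 × 10^7 m²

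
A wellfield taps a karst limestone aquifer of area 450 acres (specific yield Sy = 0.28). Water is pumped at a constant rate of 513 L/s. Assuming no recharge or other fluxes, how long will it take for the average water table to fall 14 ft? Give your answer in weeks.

A = 450 acres = 1.821 × 10^6 m²
Δh = 14 ft = 4.267 m
ΔV = Sy × A × Δh = 0.28 × 1.821 × 10^6 × 4.267 = 2.176 × 10^6 m³
Q = 513 L/s = 44320 m³/d
t = ΔV / Q = 2.176 × 10^6 m³ / 44320 m³/d = 49.09 d
t = 49.09 d ≈ 7.013 weeks

t ≈ 7.01 weeks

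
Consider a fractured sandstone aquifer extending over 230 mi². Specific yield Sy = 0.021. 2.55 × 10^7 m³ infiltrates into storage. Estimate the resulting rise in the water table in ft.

A = 230 mi² = 5.957 × 10^8 m²
Δh = ΔV / (Sy × A) = 2.55 × 10^7 m³ / (0.021 × 5.957 × 10^8 m²) = 2.038 m
Δh = 2.038 m = 6.688 ft

Δh ≈ 6.69 ft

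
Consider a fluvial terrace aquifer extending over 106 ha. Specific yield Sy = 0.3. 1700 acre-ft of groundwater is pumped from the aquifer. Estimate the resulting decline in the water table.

A = 106 ha = 1.06 × 10^6 m²
ΔV = 1700 acre-ft = 2.097 × 10^6 m³
Δh = ΔV / (Sy × A) = 2.097 × 10^6 m³ / (0.3 × 1.06 × 10^6 m²) = 6.594 m

Δh ≈ 6.59 m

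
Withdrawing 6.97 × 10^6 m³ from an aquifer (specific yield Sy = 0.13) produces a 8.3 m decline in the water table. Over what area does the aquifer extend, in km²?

A = ΔV / (Sy × Δh) = 6.97 × 10^6 / (0.13 × 8.3) = 6.46 × 10^6 m²
A = 6.46 × 10^6 m² = 6.46 km²

A ≈ 6.46 km²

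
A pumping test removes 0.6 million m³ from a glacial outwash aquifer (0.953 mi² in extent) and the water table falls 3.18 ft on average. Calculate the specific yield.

Sy ≈ 0.25

A = 0.953 mi² = 2.468 × 10^6 m²
Δh = 3.18 ft = 0.9693 m
ΔV = 0.6 million m³ = 6 × 10^5 m³
Sy = ΔV / (A × Δh) = 6 × 10^5 m³ / (2.468 × 10^6 m² × 0.9693 m) = 0.2508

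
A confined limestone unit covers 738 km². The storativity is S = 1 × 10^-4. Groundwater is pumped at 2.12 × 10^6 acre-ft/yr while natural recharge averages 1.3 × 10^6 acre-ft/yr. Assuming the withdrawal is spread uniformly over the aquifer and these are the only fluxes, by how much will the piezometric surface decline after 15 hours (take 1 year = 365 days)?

A = 738 km² = 7.38 × 10^8 m²
Net abstraction = 2.12 × 10^6 − 1.3 × 10^6 = 8.2 × 10^5 acre-ft/yr
Q_net = 8.2 × 10^5 acre-ft/yr = 2.771 × 10^6 m³/d
t = 15 hours = 0.625 d
ΔV = Q × t = 2.771 × 10^6 m³/d × 0.625 d = 1.732 × 10^6 m³
Δh = ΔV / (S × A) = 1.732 × 10^6 / (1 × 10^-4 × 7.38 × 10^8) = 23.47 m

Δh ≈ 23.5 m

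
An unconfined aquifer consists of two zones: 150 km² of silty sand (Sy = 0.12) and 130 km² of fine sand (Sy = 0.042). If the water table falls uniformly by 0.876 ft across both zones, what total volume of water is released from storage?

ΔV ≈ 6.26 × 10^6 m³

A₁ = 150 km² = 1.5 × 10^8 m²; A₂ = 130 km² = 1.3 × 10^8 m²
Δh = 0.876 ft = 0.267 m
ΔV₁ = 0.12 × 1.5 × 10^8 × 0.267 = 4.806 × 10^6 m³
ΔV₂ = 0.042 × 1.3 × 10^8 × 0.267 = 1.458 × 10^6 m³
ΔV = ΔV₁ + ΔV₂ = 6.264 × 10^6 m³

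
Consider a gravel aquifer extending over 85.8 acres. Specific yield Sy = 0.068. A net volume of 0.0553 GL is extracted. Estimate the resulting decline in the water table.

Δh ≈ 2.34 m

A = 85.8 acres = 3.472 × 10^5 m²
ΔV = 0.0553 GL = 55300 m³
Δh = ΔV / (Sy × A) = 55300 m³ / (0.068 × 3.472 × 10^5 m²) = 2.342 m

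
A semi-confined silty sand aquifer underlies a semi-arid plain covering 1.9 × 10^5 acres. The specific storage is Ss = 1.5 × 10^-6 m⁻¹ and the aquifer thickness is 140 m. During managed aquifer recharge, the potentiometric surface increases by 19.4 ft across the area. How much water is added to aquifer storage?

ΔV ≈ 9.55 × 10^5 m³

S = Ss × b = 1.5 × 10^-6 m⁻¹ × 140 m = 2.1 × 10^-4
A = 1.9 × 10^5 acres = 7.689 × 10^8 m²
Δh = 19.4 ft = 5.913 m
ΔV = S × A × Δh = 2.1 × 10^-4 × 7.689 × 10^8 m² × 5.913 m = 9.548 × 10^5 m³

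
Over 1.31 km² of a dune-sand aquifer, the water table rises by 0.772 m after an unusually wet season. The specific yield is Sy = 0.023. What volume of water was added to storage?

A = 1.31 km² = 1.31 × 10^6 m²
ΔV = Sy × A × Δh = 0.023 × 1.31 × 10^6 m² × 0.772 m = 23260 m³

ΔV ≈ 23300 m³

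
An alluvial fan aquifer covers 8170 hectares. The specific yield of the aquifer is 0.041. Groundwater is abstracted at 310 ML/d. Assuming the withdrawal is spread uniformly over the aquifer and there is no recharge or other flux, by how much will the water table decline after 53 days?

Δh ≈ 4.9 m

A = 8170 hectares = 8.17 × 10^7 m²
Q = 310 ML/d = 3.1 × 10^5 m³/d
ΔV = Q × t = 3.1 × 10^5 m³/d × 53 d = 1.643 × 10^7 m³
Δh = ΔV / (Sy × A) = 1.643 × 10^7 / (0.041 × 8.17 × 10^7) = 4.905 m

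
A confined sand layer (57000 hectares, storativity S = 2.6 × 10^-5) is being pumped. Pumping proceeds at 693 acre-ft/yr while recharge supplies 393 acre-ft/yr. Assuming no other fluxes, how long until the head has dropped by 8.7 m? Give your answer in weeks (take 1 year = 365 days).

A = 57000 hectares = 5.7 × 10^8 m²
ΔV = S × A × Δh = 2.6 × 10^-5 × 5.7 × 10^8 × 8.7 = 1.289 × 10^5 m³
Net withdrawal = 693 − 393 = 300 acre-ft/yr = 1014 m³/d
t = ΔV / Q = 1.289 × 10^5 m³ / 1014 m³/d = 127.2 d
t = 127.2 d ≈ 18.17 weeks

t ≈ 18.2 weeks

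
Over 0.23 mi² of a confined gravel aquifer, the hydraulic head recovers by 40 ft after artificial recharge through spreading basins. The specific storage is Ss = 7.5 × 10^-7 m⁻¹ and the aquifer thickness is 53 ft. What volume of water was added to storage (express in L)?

b = 53 ft = 16.15 m
S = Ss × b = 7.5 × 10^-7 m⁻¹ × 16.15 m = 1.212 × 10^-5
A = 0.23 mi² = 5.957 × 10^5 m²
Δh = 40 ft = 12.19 m
ΔV = S × A × Δh = 1.212 × 10^-5 × 5.957 × 10^5 m² × 12.19 m = 87.99 m³
ΔV = 87.99 m³ = 87990 L

ΔV ≈ 88000 L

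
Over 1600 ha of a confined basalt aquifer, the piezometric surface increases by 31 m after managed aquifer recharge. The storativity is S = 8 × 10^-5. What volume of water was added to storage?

A = 1600 ha = 1.6 × 10^7 m²
ΔV = S × A × Δh = 8 × 10^-5 × 1.6 × 10^7 m² × 31 m = 39680 m³

ΔV ≈ 39700 m³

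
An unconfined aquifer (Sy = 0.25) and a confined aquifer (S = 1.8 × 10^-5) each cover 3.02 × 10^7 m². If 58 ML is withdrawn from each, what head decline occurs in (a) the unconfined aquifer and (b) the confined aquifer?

ΔV = 58 ML = 58000 m³
Unconfined: Δh_u = ΔV/(Sy·A) = 58000/(0.25 × 3.02 × 10^7) = 0.007682 m
Confined: Δh_c = ΔV/(S·A) = 58000/(1.8 × 10^-5 × 3.02 × 10^7) = 106.7 m

Δh_u ≈ 0.00768 m; Δh_c ≈ 107 m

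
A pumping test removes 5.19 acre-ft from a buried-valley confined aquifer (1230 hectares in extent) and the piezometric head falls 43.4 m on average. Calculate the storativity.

A = 1230 hectares = 1.23 × 10^7 m²
ΔV = 5.19 acre-ft = 6402 m³
S = ΔV / (A × Δh) = 6402 m³ / (1.23 × 10^7 m² × 43.4 m) = 1.199 × 10^-5

S ≈ 1.2 × 10^-5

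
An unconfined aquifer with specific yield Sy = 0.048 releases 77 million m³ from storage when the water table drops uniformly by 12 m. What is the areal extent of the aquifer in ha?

A ≈ 13400 ha

ΔV = 77 million m³ = 7.7 × 10^7 m³
A = ΔV / (Sy × Δh) = 7.7 × 10^7 / (0.048 × 12) = 1.337 × 10^8 m²
A = 1.337 × 10^8 m² = 13370 ha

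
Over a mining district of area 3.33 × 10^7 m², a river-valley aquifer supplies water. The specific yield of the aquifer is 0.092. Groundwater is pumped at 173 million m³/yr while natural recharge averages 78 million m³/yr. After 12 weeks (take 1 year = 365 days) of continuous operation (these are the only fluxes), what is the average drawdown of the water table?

Δh ≈ 7.14 m

Net abstraction = 173 − 78 = 95 million m³/yr
Q_net = 95 million m³/yr = 2.603 × 10^5 m³/d
t = 12 weeks = 84 d
ΔV = Q × t = 2.603 × 10^5 m³/d × 84 d = 2.186 × 10^7 m³
Δh = ΔV / (Sy × A) = 2.186 × 10^7 / (0.092 × 3.33 × 10^7) = 7.136 m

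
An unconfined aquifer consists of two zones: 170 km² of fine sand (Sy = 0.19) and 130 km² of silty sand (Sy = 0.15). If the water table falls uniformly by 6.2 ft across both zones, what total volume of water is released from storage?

ΔV ≈ 9.79 × 10^7 m³

A₁ = 170 km² = 1.7 × 10^8 m²; A₂ = 130 km² = 1.3 × 10^8 m²
Δh = 6.2 ft = 1.89 m
ΔV₁ = 0.19 × 1.7 × 10^8 × 1.89 = 6.104 × 10^7 m³
ΔV₂ = 0.15 × 1.3 × 10^8 × 1.89 = 3.685 × 10^7 m³
ΔV = ΔV₁ + ΔV₂ = 9.789 × 10^7 m³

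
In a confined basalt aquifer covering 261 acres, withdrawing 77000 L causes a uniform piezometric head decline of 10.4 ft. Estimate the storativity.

S ≈ 2.3 × 10^-5

A = 261 acres = 1.056 × 10^6 m²
Δh = 10.4 ft = 3.17 m
ΔV = 77000 L = 77 m³
S = ΔV / (A × Δh) = 77 m³ / (1.056 × 10^6 m² × 3.17 m) = 2.3 × 10^-5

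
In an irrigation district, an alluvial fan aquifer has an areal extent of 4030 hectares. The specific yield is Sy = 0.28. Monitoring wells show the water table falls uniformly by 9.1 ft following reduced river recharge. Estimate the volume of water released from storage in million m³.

ΔV ≈ 31.3 million m³

A = 4030 hectares = 4.03 × 10^7 m²
Δh = 9.1 ft = 2.774 m
ΔV = Sy × A × Δh = 0.28 × 4.03 × 10^7 m² × 2.774 m = 3.13 × 10^7 m³
ΔV = 3.13 × 10^7 m³ = 31.3 million m³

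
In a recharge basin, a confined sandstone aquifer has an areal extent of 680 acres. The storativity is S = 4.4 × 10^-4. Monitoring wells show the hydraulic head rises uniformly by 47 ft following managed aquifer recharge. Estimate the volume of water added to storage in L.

ΔV ≈ 1.73 × 10^7 L

A = 680 acres = 2.752 × 10^6 m²
Δh = 47 ft = 14.33 m
ΔV = S × A × Δh = 4.4 × 10^-4 × 2.752 × 10^6 m² × 14.33 m = 17350 m³
ΔV = 17350 m³ = 1.735 × 10^7 L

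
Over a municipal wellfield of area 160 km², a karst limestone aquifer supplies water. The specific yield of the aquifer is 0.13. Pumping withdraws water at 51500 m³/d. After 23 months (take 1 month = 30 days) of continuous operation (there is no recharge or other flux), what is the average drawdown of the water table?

Δh ≈ 1.71 m

A = 160 km² = 1.6 × 10^8 m²
t = 23 months = 690 d
ΔV = Q × t = 51500 m³/d × 690 d = 3.554 × 10^7 m³
Δh = ΔV / (Sy × A) = 3.554 × 10^7 / (0.13 × 1.6 × 10^8) = 1.708 m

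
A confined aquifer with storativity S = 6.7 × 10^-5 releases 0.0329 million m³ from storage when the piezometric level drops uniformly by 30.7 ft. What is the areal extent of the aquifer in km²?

Δh = 30.7 ft = 9.357 m
ΔV = 0.0329 million m³ = 32900 m³
A = ΔV / (S × Δh) = 32900 / (6.7 × 10^-5 × 9.357) = 5.248 × 10^7 m²
A = 5.248 × 10^7 m² = 52.48 km²

A ≈ 52.5 km²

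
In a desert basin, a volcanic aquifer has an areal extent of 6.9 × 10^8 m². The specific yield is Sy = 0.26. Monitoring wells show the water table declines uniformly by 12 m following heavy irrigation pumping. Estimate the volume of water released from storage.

ΔV = Sy × A × Δh = 0.26 × 6.9 × 10^8 m² × 12 m = 2.153 × 10^9 m³

ΔV ≈ 2.15 × 10^9 m³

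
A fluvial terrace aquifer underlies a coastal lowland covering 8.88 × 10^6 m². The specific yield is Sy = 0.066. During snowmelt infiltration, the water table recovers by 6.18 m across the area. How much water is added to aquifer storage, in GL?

ΔV ≈ 3.62 GL

ΔV = Sy × A × Δh = 0.066 × 8.88 × 10^6 m² × 6.18 m = 3.622 × 10^6 m³
ΔV = 3.622 × 10^6 m³ = 3.622 GL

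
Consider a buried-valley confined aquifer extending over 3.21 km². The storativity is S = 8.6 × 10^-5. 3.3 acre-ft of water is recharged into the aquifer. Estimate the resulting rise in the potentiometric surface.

A = 3.21 km² = 3.21 × 10^6 m²
ΔV = 3.3 acre-ft = 4070 m³
Δh = ΔV / (S × A) = 4070 m³ / (8.6 × 10^-5 × 3.21 × 10^6 m²) = 14.74 m

Δh ≈ 14.7 m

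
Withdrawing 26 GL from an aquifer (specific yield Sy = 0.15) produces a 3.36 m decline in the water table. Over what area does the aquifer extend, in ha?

ΔV = 26 GL = 2.6 × 10^7 m³
A = ΔV / (Sy × Δh) = 2.6 × 10^7 / (0.15 × 3.36) = 5.159 × 10^7 m²
A = 5.159 × 10^7 m² = 5159 ha

A ≈ 5160 ha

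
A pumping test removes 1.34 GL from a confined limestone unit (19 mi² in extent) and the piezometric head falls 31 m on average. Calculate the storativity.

S ≈ 8.8 × 10^-4

A = 19 mi² = 4.921 × 10^7 m²
ΔV = 1.34 GL = 1.34 × 10^6 m³
S = ΔV / (A × Δh) = 1.34 × 10^6 m³ / (4.921 × 10^7 m² × 31 m) = 8.784 × 10^-4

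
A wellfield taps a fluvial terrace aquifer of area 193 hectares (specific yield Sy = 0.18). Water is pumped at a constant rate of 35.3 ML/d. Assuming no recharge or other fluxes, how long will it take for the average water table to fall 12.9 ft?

t ≈ 38.7 days

A = 193 hectares = 1.93 × 10^6 m²
Δh = 12.9 ft = 3.932 m
ΔV = Sy × A × Δh = 0.18 × 1.93 × 10^6 × 3.932 = 1.366 × 10^6 m³
Q = 35.3 ML/d = 35300 m³/d
t = ΔV / Q = 1.366 × 10^6 m³ / 35300 m³/d = 38.7 d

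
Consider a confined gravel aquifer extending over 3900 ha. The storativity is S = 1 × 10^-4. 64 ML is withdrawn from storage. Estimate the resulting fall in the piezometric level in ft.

A = 3900 ha = 3.9 × 10^7 m²
ΔV = 64 ML = 64000 m³
Δh = ΔV / (S × A) = 64000 m³ / (1 × 10^-4 × 3.9 × 10^7 m²) = 16.41 m
Δh = 16.41 m = 53.84 ft

Δh ≈ 53.8 ft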